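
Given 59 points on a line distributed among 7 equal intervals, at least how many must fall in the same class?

By pigeonhole with 59 objects and 7 categories: ceiling(59/7).

Final answer: 9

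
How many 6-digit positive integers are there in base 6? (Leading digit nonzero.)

Leading digit: 5 options (nonzero). Other 5 digit(s): 6 options each.
Total: 5 x 6^5.

Final answer: 38880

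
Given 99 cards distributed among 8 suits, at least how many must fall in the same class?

By pigeonhole with 99 objects and 8 categories: ceiling(99/8).

Final answer: 13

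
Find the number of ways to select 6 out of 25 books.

C(25,6) = 25!/(6! x 19!).

Final answer: \binom{25}{6} = 177100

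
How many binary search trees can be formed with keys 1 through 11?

This is a standard Catalan-number count: the answer is C_n. Here n = 11.
C_n = (2n)!/(n!(n+1)!), so C_{11} = 22!/(11! x 12!) = C(22,11)/12 = 705432/12.

Final answer: C_{11} = 58786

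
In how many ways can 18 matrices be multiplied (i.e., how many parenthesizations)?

The structures are counted by the Catalan number C_n. Here n = 18 - 1 = 17.
Using C_0 = 1 and C_(k+1) = C_k x 2(2k+1)/(k+2), build up term by term: C_1=1, C_2=2, C_3=5, C_4=14, C_5=42, C_6=132, C_7=429, C_8=1430, C_9=4862, C_10=16796, C_11=58786, C_12=208012, C_13=742900, C_14=2674440, C_15=9694845, C_16=35357670, C_17=129644790.

Final answer: C_{17} = 129644790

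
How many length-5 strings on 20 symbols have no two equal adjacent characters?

Let g(n) count such strings. g(1) = 20, and each valid string of length n-1 extends in 19 ways (any symbol but the last), so g(n) = 19 g(n-1).
Total: g(5) = 20 x 19^4.

Final answer: 20 x 19^{4} = 2606420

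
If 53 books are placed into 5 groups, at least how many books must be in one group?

By the pigeonhole principle: ceiling(53/5).

Final answer: 11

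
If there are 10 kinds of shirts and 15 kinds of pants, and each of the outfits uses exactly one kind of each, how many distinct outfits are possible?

By the multiplication principle: 10 x 15.

Final answer: 150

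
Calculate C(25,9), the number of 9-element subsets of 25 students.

C(25,9) = 25!/(9! x 16!).

Final answer: \binom{25}{9} = 2042975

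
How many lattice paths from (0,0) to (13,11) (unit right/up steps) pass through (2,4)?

Paths (0,0)->(2,4): C(6,4) = 15.
Paths (2,4)->(13,11): C(18,7) = 31824.
By multiplication principle: 15 x 31824.

Final answer: 477360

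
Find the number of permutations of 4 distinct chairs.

The number of ways to arrange 4 distinct objects is 4!.

Final answer: 4! = 24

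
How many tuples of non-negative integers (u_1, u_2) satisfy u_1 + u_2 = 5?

Stars and bars with 5 stars and 1 bars:
C(5+2-1, 2-1) = C(6,1).

Final answer: C(6,1) = 6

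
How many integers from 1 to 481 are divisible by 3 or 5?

Multiples of 3: 160. Multiples of 5: 96. Of both (lcm=15): 32.
By inclusion-exclusion: 160 + 96 - 32.

Final answer: 224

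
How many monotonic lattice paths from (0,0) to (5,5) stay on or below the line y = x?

Total monotonic paths to (5,5): C(10,5) = 252.
Reflecting each bad path at its first crossing gives a bijection with paths to (4,6): C(10,6) = 210.
Valid Dyck paths: 252 - 210.
(These counts are the Catalan numbers.)

Final answer: C_{5} = 42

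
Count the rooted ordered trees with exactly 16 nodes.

This is counted by the nth Catalan number C_n. Here n = 16 - 1 = 15.
C_n = C(2n,n)/(n+1), so C_{15} = C(30,15)/16 = 155117520/16.

Final answer: C_{15} = 9694845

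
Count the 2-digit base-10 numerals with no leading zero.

Leading digit: 9 options (nonzero). Other 1 digit(s): 10 options each.
Total: 9 x 10^1.

Final answer: 90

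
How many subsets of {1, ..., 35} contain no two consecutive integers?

Let a(n) count such subsets of {1, ..., n}. Either n is excluded (a(n-1) ways) or n is included, forcing n-1 out (a(n-2) ways), so a(n) = a(n-1) + a(n-2) with a(1)=2, a(2)=3.
Building up term by term: a(1)=2, a(2)=3, a(3)=5, a(4)=8, a(5)=13, a(6)=21, a(7)=34, a(8)=55, a(9)=89, a(10)=144, a(11)=233, a(12)=377, a(13)=610, a(14)=987, a(15)=1597, a(16)=2584, a(17)=4181, a(18)=6765, a(19)=10946, a(20)=17711, a(21)=28657, a(22)=46368, a(23)=75025, a(24)=121393, a(25)=196418, a(26)=317811, a(27)=514229, a(28)=832040, a(29)=1346269, a(30)=2178309, a(31)=3524578, a(32)=5702887, a(33)=9227465, a(34)=14930352, a(35)=24157817.

Final answer: 24157817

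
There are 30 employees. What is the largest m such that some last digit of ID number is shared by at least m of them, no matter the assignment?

There are 10 possible values for last digit of ID number. With 30 employees and 10 categories, by pigeonhole: ceiling(30/10).

Final answer: 3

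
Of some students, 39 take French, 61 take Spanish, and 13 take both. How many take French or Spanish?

|A union B| = |A| + |B| - |A intersect B| = 39 + 61 - 13.

Final answer: 87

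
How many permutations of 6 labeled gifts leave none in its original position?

Use the recurrence D(n) = (n-1)(D(n-1) + D(n-2)) with D(0)=1, D(1)=0.
D(2) = 1 x (0 + 1) = 1
D(3) = 2 x (1 + 0) = 2
D(4) = 3 x (2 + 1) = 9
D(5) = 4 x (9 + 2) = 44
D(6) = 5 x (D(5) + D(4)) = 5 x (44 + 9)

Final answer: D(6) = 265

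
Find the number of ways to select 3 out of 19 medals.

C(19,3) = 19!/(3! x 16!).

Final answer: \binom{19}{3} = 969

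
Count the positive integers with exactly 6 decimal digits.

First digit: 9 choices (1-9). Each of the remaining 5 digits: 10 choices.
Total: 9 x 10^5.

Final answer: 900000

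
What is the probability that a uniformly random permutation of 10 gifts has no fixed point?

Derangements satisfy D(n) = (n-1)(D(n-1) + D(n-2)), starting from D(0)=1, D(1)=0.
Building up: D(2)=1, D(3)=2, D(4)=9, D(5)=44, D(6)=265, D(7)=1854, D(8)=14833, D(9)=133496, D(10)=1334961.
Total arrangements: 10! = 3628800.
Probability = D(10)/10! = 16481/44800.

Final answer: D(10)/10! = 1334961/3628800 = 0.367879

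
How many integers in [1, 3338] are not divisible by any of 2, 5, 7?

|div by 2|=1669, |div by 5|=667, |div by 7|=476.
|div by 2&5|=333, |div by 2&7|=238, |div by 5&7|=95, |div by all|=47.
By inclusion-exclusion, divisible by at least one: 1669+667+476-333-238-95+47 = 2193.
Not divisible by any: 3338 - 2193.

Final answer: 1145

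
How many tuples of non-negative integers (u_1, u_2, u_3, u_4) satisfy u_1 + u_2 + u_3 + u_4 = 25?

Stars and bars with 25 stars and 3 bars:
C(25+4-1, 4-1) = C(28,3).

Final answer: C(28,3) = 3276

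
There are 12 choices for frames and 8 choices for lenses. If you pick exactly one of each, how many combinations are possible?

By the multiplication principle: 12 x 8.

Final answer: 96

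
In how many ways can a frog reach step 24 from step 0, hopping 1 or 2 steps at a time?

Condition on the final move: it is a 1-step (f(n-1) ways to get there) or a 2-step (f(n-2) ways), so f(n) = f(n-1) + f(n-2), with f(1)=1, f(2)=2.
Computing successive values: f(1)=1, f(2)=2, f(3)=3, f(4)=5, f(5)=8, f(6)=13, f(7)=21, f(8)=34, f(9)=55, f(10)=89, f(11)=144, f(12)=233, f(13)=377, f(14)=610, f(15)=987, f(16)=1597, f(17)=2584, f(18)=4181, f(19)=6765, f(20)=10946, f(21)=17711, f(22)=28657, f(23)=46368, f(24)=75025.

Final answer: 75025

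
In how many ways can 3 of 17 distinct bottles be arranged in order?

P(17,3) = 17!/(17-3)! = 17!/14!.

Final answer: P(17,3) = 4080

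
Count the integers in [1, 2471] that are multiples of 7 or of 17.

Multiples of 7: 353. Multiples of 17: 145. Of both (lcm=119): 20.
By inclusion-exclusion: 353 + 145 - 20.

Final answer: 478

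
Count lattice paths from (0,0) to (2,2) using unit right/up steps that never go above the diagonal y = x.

Total monotonic paths to (2,2): C(4,2) = 6.
Paths that cross above y=x (reflection bijection): C(4,3) = 4.
Valid Dyck paths: 6 - 4.
(Equivalently, C_{2} = C(4,2)/3 = 6/3.)

Final answer: C_{2} = 2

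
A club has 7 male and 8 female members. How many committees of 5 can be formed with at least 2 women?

Sum over valid woman counts:
C(8,2)C(7,3) = 980
C(8,3)C(7,2) = 1176
C(8,4)C(7,1) = 490
C(8,5)C(7,0) = 56
Total: 980 + 1176 + 490 + 56.

Final answer: 2702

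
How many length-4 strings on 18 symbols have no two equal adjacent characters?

First character: 18 choices. Each subsequent: 17 choices (must differ from the previous one).
Total: 18 x 17^3.

Final answer: 18 x 17^{3} = 88434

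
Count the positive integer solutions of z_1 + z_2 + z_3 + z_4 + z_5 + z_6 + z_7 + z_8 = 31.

Substitute z'_i = z_i - 1 (so z'_i >= 0). Then sum z'_i = 31 - 8 = 23.
Stars and bars: C(23+8-1, 8-1) = C(30,7).

Final answer: C(30,7) = 2035800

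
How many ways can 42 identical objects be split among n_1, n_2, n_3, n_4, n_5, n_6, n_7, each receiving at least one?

Substitute n'_i = n_i - 1 (so n'_i >= 0). Then sum n'_i = 42 - 7 = 35.
Stars and bars: C(35+7-1, 7-1) = C(41,6).

Final answer: C(41,6) = 4496388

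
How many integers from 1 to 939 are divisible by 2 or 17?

Multiples of 2: 469. Multiples of 17: 55. Of both (lcm=34): 27.
By inclusion-exclusion: 469 + 55 - 27.

Final answer: 497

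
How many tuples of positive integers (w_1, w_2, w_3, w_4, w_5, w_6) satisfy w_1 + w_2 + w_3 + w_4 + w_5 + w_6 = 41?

Substitute w'_i = w_i - 1 (so w'_i >= 0). Then sum w'_i = 41 - 6 = 35.
Stars and bars: C(35+6-1, 6-1) = C(40,5).

Final answer: C(40,5) = 658008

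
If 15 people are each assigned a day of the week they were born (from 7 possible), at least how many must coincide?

There are 7 possible values for day of the week they were born. With 15 people and 7 categories, by pigeonhole: ceiling(15/7).

Final answer: 3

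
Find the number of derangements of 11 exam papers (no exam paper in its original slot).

D(n) = (n-1)(D(n-1) + D(n-2)), D(0)=1, D(1)=0.
D(2) = 1 x (0 + 1) = 1
D(3) = 2 x (1 + 0) = 2
D(4) = 3 x (2 + 1) = 9
D(5) = 4 x (9 + 2) = 44
D(6) = 5 x (44 + 9) = 265
D(7) = 6 x (265 + 44) = 1854
D(8) = 7 x (1854 + 265) = 14833
D(9) = 8 x (14833 + 1854) = 133496
D(10) = 9 x (133496 + 14833) = 1334961
D(11) = 10 x (D(10) + D(9)) = 10 x (1334961 + 133496)

Final answer: D(11) = 14684570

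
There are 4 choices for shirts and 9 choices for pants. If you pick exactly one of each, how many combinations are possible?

By the multiplication principle: 4 x 9.

Final answer: 36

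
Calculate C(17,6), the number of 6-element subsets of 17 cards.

C(17,6) = 17!/(6! x 11!).

Final answer: \binom{17}{6} = 12376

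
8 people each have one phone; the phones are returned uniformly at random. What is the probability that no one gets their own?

Derangements satisfy D(n) = (n-1)(D(n-1) + D(n-2)), starting from D(0)=1, D(1)=0.
Building up: D(2)=1, D(3)=2, D(4)=9, D(5)=44, D(6)=265, D(7)=1854, D(8)=14833.
Total arrangements: 8! = 40320.
Probability = D(8)/8! = 2119/5760.

Final answer: D(8)/8! = 14833/40320 = 0.367882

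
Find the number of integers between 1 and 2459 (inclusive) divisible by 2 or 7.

Multiples of 2: 1229. Multiples of 7: 351. Of both (lcm=14): 175.
By inclusion-exclusion: 1229 + 351 - 175.

Final answer: 1405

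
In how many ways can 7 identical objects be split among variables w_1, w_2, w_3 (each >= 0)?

Stars and bars with 7 stars and 2 bars:
C(7+3-1, 3-1) = C(9,2).

Final answer: C(9,2) = 36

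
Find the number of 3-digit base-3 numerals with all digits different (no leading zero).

First digit: 2 (nonzero). Second: 2 (not first). Third: 1, etc.
Total: 2 x 2 x 1.

Final answer: 4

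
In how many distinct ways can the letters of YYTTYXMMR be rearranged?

Letters (M:2, R:1, T:2, X:1, Y:3). Total letters: 9.
Permutations = 9!/(3! x 2! x 2!).

Final answer: 15120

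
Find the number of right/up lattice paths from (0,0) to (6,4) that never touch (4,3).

Total paths to (6,4): C(10,4) = 210.
Paths through (4,3): C(7,3) x C(3,1) = 105.
Avoiding (4,3): 210 - 105.

Final answer: 105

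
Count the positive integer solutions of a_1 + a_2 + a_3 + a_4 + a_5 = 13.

Substitute a'_i = a_i - 1 (so a'_i >= 0). Then sum a'_i = 13 - 5 = 8.
Stars and bars: C(8+5-1, 5-1) = C(12,4).

Final answer: C(12,4) = 495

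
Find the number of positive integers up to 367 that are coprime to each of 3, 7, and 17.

|div by 3|=122, |div by 7|=52, |div by 17|=21.
|div by 3&7|=17, |div by 3&17|=7, |div by 7&17|=3, |div by all|=1.
By inclusion-exclusion, divisible by at least one: 122+52+21-17-7-3+1 = 169.
Not divisible by any: 367 - 169.

Final answer: 198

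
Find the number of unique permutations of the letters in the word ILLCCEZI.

Letters (C:2, E:1, I:2, L:2, Z:1). Total letters: 8.
Permutations = 8!/(2! x 2! x 2!).

Final answer: 5040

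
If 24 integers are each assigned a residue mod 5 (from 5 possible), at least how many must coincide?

There are 5 possible values for residue mod 5. With 24 integers and 5 categories, by pigeonhole: ceiling(24/5).

Final answer: 5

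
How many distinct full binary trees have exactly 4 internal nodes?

This is counted by the nth Catalan number C_n. Here n = 4.
C_n = C(2n,n)/(n+1), so C_{4} = C(8,4)/5 = 70/5.

Final answer: C_{4} = 14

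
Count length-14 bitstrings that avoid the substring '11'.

A valid string ends in 0 (append to any length-(n-1) valid string) or in 01 (append to any length-(n-2) valid string), so a(n) = a(n-1) + a(n-2) with a(1)=2, a(2)=3.
Building up term by term: a(1)=2, a(2)=3, a(3)=5, a(4)=8, a(5)=13, a(6)=21, a(7)=34, a(8)=55, a(9)=89, a(10)=144, a(11)=233, a(12)=377, a(13)=610, a(14)=987.

Final answer: 987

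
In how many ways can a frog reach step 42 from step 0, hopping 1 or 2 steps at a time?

Let f(n) count the ways. The last step is size 1 or 2, so f(n) = f(n-1) + f(n-2) with f(1)=1, f(2)=2.
Building up term by term: f(1)=1, f(2)=2, f(3)=3, f(4)=5, f(5)=8, f(6)=13, f(7)=21, f(8)=34, f(9)=55, f(10)=89, f(11)=144, f(12)=233, f(13)=377, f(14)=610, f(15)=987, f(16)=1597, f(17)=2584, f(18)=4181, f(19)=6765, f(20)=10946, f(21)=17711, f(22)=28657, f(23)=46368, f(24)=75025, f(25)=121393, f(26)=196418, f(27)=317811, f(28)=514229, f(29)=832040, f(30)=1346269, f(31)=2178309, f(32)=3524578, f(33)=5702887, f(34)=9227465, f(35)=14930352, f(36)=24157817, f(37)=39088169, f(38)=63245986, f(39)=102334155, f(40)=165580141, f(41)=267914296, f(42)=433494437.

Final answer: 433494437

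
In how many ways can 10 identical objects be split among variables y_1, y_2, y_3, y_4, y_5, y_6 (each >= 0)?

Stars and bars with 10 stars and 5 bars:
C(10+6-1, 6-1) = C(15,5).

Final answer: C(15,5) = 3003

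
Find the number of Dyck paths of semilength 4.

Total monotonic paths to (4,4): C(8,4) = 70.
A path is bad iff it touches y = x + 1; reflecting its initial segment maps bad paths bijectively onto all paths to (3,5), of which there are C(8,5) = 56.
Valid Dyck paths: 70 - 56.
(Equivalently, C_{4} = C(8,4)/5 = 70/5.)

Final answer: C_{4} = 14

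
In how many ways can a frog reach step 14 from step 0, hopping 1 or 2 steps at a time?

Condition on the final move: it is a 1-step (f(n-1) ways to get there) or a 2-step (f(n-2) ways), so f(n) = f(n-1) + f(n-2), with f(1)=1, f(2)=2.
Building up term by term: f(1)=1, f(2)=2, f(3)=3, f(4)=5, f(5)=8, f(6)=13, f(7)=21, f(8)=34, f(9)=55, f(10)=89, f(11)=144, f(12)=233, f(13)=377, f(14)=610.

Final answer: 610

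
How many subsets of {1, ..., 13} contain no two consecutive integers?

Condition on whether n belongs to the subset: if not, any valid subset of {1, ..., n-1} works (a(n-1)); if so, n-1 is excluded and the rest is a valid subset of {1, ..., n-2} (a(n-2)). Hence a(n) = a(n-1) + a(n-2), a(1)=2, a(2)=3.
Computing successive values: a(1)=2, a(2)=3, a(3)=5, a(4)=8, a(5)=13, a(6)=21, a(7)=34, a(8)=55, a(9)=89, a(10)=144, a(11)=233, a(12)=377, a(13)=610.

Final answer: 610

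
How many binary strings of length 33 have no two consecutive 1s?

A valid string ends in 0 (append to any length-(n-1) valid string) or in 01 (append to any length-(n-2) valid string), so a(n) = a(n-1) + a(n-2) with a(1)=2, a(2)=3.
Building up term by term: a(1)=2, a(2)=3, a(3)=5, a(4)=8, a(5)=13, a(6)=21, a(7)=34, a(8)=55, a(9)=89, a(10)=144, a(11)=233, a(12)=377, a(13)=610, a(14)=987, a(15)=1597, a(16)=2584, a(17)=4181, a(18)=6765, a(19)=10946, a(20)=17711, a(21)=28657, a(22)=46368, a(23)=75025, a(24)=121393, a(25)=196418, a(26)=317811, a(27)=514229, a(28)=832040, a(29)=1346269, a(30)=2178309, a(31)=3524578, a(32)=5702887, a(33)=9227465.

Final answer: 9227465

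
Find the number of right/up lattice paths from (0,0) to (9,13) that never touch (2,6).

Total paths to (9,13): C(22,13) = 497420.
Paths through (2,6): C(8,6) x C(14,7) = 96096.
Avoiding (2,6): 497420 - 96096.

Final answer: 401324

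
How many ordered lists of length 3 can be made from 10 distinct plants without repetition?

P(10,3) = 10!/(10-3)! = 10!/7!.

Final answer: P(10,3) = 720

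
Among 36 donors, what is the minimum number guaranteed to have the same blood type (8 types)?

There are 8 possible values for blood type (8 types). With 36 donors and 8 categories, by pigeonhole: ceiling(36/8).

Final answer: 5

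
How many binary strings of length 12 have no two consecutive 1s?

A valid string ends in 0 (append to any length-(n-1) valid string) or in 01 (append to any length-(n-2) valid string), so a(n) = a(n-1) + a(n-2) with a(1)=2, a(2)=3.
Building up term by term: a(1)=2, a(2)=3, a(3)=5, a(4)=8, a(5)=13, a(6)=21, a(7)=34, a(8)=55, a(9)=89, a(10)=144, a(11)=233, a(12)=377.

Final answer: 377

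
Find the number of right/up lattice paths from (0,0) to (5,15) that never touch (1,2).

Total paths to (5,15): C(20,15) = 15504.
Paths through (1,2): C(3,2) x C(17,13) = 7140.
Avoiding (1,2): 15504 - 7140.

Final answer: 8364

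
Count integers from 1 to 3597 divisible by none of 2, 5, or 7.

|div by 2|=1798, |div by 5|=719, |div by 7|=513.
|div by 2&5|=359, |div by 2&7|=256, |div by 5&7|=102, |div by all|=51.
By inclusion-exclusion, divisible by at least one: 1798+719+513-359-256-102+51 = 2364.
Not divisible by any: 3597 - 2364.

Final answer: 1233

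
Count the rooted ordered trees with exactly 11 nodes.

This is counted by the nth Catalan number C_n. Here n = 11 - 1 = 10.
Using C_0 = 1 and C_(k+1) = C_k x 2(2k+1)/(k+2), build up term by term: C_1=1, C_2=2, C_3=5, C_4=14, C_5=42, C_6=132, C_7=429, C_8=1430, C_9=4862, C_10=16796.

Final answer: C_{10} = 16796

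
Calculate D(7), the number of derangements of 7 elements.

D(n) = (n-1)(D(n-1) + D(n-2)), D(0)=1, D(1)=0.
Building up: D(2)=1, D(3)=2, D(4)=9, D(5)=44, D(6)=265.
D(7) = 6 x (D(6) + D(5)) = 6 x (265 + 44).

Final answer: D(7) = 1854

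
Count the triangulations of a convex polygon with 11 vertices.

This is a standard Catalan-number count: the answer is C_n. Here n = 11 - 2 = 9.
C_n = C(2n,n) - C(2n,n+1), so C_{9} = C(18,9) - C(18,10) = 48620 - 43758.

Final answer: C_{9} = 4862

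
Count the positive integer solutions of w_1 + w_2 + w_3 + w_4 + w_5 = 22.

Substitute w'_i = w_i - 1 (so w'_i >= 0). Then sum w'_i = 22 - 5 = 17.
Stars and bars: C(17+5-1, 5-1) = C(21,4).

Final answer: C(21,4) = 5985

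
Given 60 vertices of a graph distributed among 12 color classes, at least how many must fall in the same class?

By pigeonhole with 60 objects and 12 categories: ceiling(60/12).

Final answer: 5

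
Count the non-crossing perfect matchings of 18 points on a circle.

This is a standard Catalan-number count: the answer is C_n. Here n = 18/2 = 9.
Using C_0 = 1 and C_(k+1) = C_k x 2(2k+1)/(k+2), build up term by term: C_1=1, C_2=2, C_3=5, C_4=14, C_5=42, C_6=132, C_7=429, C_8=1430, C_9=4862.

Final answer: C_{9} = 4862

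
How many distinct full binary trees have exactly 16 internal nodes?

This is a standard Catalan-number count: the answer is C_n. Here n = 16.
C_n = C(2n,n)/(n+1), so C_{16} = C(32,16)/17 = 601080390/17.

Final answer: C_{16} = 35357670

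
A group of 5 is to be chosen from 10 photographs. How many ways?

C(10,5) = 10!/(5! x 5!).

Final answer: \binom{10}{5} = 252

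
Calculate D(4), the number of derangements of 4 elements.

D(n) = (n-1)(D(n-1) + D(n-2)), D(0)=1, D(1)=0.
D(2) = 1 x (0 + 1) = 1
D(3) = 2 x (1 + 0) = 2
D(4) = 3 x (D(3) + D(2)) = 3 x (2 + 1)

Final answer: D(4) = 9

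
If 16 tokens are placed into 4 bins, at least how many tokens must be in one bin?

By the pigeonhole principle: ceiling(16/4).

Final answer: 4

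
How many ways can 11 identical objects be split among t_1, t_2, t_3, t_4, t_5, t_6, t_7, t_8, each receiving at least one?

Substitute t'_i = t_i - 1 (so t'_i >= 0). Then sum t'_i = 11 - 8 = 3.
Stars and bars: C(3+8-1, 8-1) = C(10,7).

Final answer: C(10,7) = 120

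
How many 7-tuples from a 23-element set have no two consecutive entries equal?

Let g(n) count such strings. g(1) = 23, and each valid string of length n-1 extends in 22 ways (any symbol but the last), so g(n) = 22 g(n-1).
Total: g(7) = 23 x 22^6.

Final answer: 23 x 22^{6} = 2607737792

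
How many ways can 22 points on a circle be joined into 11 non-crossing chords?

This is a standard Catalan-number count: the answer is C_n. Here n = 22/2 = 11.
Using C_0 = 1 and C_(k+1) = C_k x 2(2k+1)/(k+2), build up term by term: C_1=1, C_2=2, C_3=5, C_4=14, C_5=42, C_6=132, C_7=429, C_8=1430, C_9=4862, C_10=16796, C_11=58786.

Final answer: C_{11} = 58786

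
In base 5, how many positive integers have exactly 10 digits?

In base 5, the leading digit has 4 choices (1..4); each of the remaining 9 digits has 5 choices.
Total: 4 x 5^9.

Final answer: 7812500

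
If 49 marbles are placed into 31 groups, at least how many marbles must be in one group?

By the pigeonhole principle: ceiling(49/31).

Final answer: 2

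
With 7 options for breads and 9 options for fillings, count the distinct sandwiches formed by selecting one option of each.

By the multiplication principle: 7 x 9.

Final answer: 63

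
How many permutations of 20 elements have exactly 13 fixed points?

Choose which 13 elements are fixed: C(20,13) = 77520.
Derange the remaining 7 using D(j) = (j-1)(D(j-1) + D(j-2)), D(0)=1, D(1)=0: D(2)=1, D(3)=2, D(4)=9, D(5)=44, D(6)=265, D(7)=1854.
Total: 77520 x 1854.

Final answer: C(20,13) D(7) = 143722080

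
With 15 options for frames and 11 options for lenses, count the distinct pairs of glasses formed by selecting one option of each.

By the multiplication principle: 15 x 11.

Final answer: 165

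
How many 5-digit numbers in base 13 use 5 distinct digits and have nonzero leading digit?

First digit: 12 (nonzero). Second: 12 (not first). Third: 11, etc.
Total: 12 x 12 x 11 x 10 x 9.

Final answer: 142560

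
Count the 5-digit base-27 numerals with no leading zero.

These are the integers in [27^4, 27^5), so the count is 27^5 - 27^4 = 26 x 27^4.

Final answer: 13817466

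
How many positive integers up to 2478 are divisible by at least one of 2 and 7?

Multiples of 2: 1239. Multiples of 7: 354. Of both (lcm=14): 177.
By inclusion-exclusion: 1239 + 354 - 177.

Final answer: 1416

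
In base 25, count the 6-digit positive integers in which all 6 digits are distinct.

The leading digit has 24 choices (anything but zero); the next has 24 (anything but the first), then 23, and so on, one fewer each time.
Total: 24 x 24 x 23 x 22 x 21 x 20.

Final answer: 122411520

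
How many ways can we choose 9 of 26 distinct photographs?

C(26,9) = 26!/(9! x 17!).

Final answer: \binom{26}{9} = 3124550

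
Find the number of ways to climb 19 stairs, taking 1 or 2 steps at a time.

Let f(n) count the ways. The last step is size 1 or 2, so f(n) = f(n-1) + f(n-2) with f(1)=1, f(2)=2.
Building up term by term: f(1)=1, f(2)=2, f(3)=3, f(4)=5, f(5)=8, f(6)=13, f(7)=21, f(8)=34, f(9)=55, f(10)=89, f(11)=144, f(12)=233, f(13)=377, f(14)=610, f(15)=987, f(16)=1597, f(17)=2584, f(18)=4181, f(19)=6765.

Final answer: 6765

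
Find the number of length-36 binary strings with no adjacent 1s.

Let a(n) count valid strings. If the last bit is 0 the prefix is any valid string of length n-1; if it is 1 the string must end in 01 with a valid prefix of length n-2. So a(n) = a(n-1) + a(n-2), a(1)=2, a(2)=3.
Building up term by term: a(1)=2, a(2)=3, a(3)=5, a(4)=8, a(5)=13, a(6)=21, a(7)=34, a(8)=55, a(9)=89, a(10)=144, a(11)=233, a(12)=377, a(13)=610, a(14)=987, a(15)=1597, a(16)=2584, a(17)=4181, a(18)=6765, a(19)=10946, a(20)=17711, a(21)=28657, a(22)=46368, a(23)=75025, a(24)=121393, a(25)=196418, a(26)=317811, a(27)=514229, a(28)=832040, a(29)=1346269, a(30)=2178309, a(31)=3524578, a(32)=5702887, a(33)=9227465, a(34)=14930352, a(35)=24157817, a(36)=39088169.

Final answer: 39088169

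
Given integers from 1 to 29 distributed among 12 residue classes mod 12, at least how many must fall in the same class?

By pigeonhole with 29 objects and 12 categories: ceiling(29/12).

Final answer: 3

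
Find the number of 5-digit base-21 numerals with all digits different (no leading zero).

First digit: 20 (nonzero). Second: 20 (not first). Third: 19, etc.
Total: 20 x 20 x 19 x 18 x 17.

Final answer: 2325600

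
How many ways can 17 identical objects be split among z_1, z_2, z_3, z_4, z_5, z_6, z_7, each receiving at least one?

Substitute z'_i = z_i - 1 (so z'_i >= 0). Then sum z'_i = 17 - 7 = 10.
Stars and bars: C(10+7-1, 7-1) = C(16,6).

Final answer: C(16,6) = 8008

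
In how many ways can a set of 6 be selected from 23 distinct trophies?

C(23,6) = 23!/(6! x 17!).

Final answer: \binom{23}{6} = 100947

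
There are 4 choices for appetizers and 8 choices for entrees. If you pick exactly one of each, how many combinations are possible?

By the multiplication principle: 4 x 8.

Final answer: 32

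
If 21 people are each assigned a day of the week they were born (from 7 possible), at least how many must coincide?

There are 7 possible values for day of the week they were born. With 21 people and 7 categories, by pigeonhole: ceiling(21/7).

Final answer: 3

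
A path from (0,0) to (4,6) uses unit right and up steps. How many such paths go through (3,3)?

Paths (0,0)->(3,3): C(6,3) = 20.
Paths (3,3)->(4,6): C(4,3) = 4.
By multiplication principle: 20 x 4.

Final answer: 80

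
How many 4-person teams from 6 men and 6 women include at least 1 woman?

Sum over valid woman counts:
C(6,1)C(6,3) = 120
C(6,2)C(6,2) = 225
C(6,3)C(6,1) = 120
C(6,4)C(6,0) = 15
Total: 120 + 225 + 120 + 15.

Final answer: 480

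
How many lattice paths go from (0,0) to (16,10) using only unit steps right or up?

Each path has 16 right steps and 10 up steps in some order (26 steps total).
Choose which 10 of the 26 steps are up: C(26,10).

Final answer: C(26,10) = 5311735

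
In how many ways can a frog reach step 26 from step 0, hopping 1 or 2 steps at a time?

Condition on the final move: it is a 1-step (f(n-1) ways to get there) or a 2-step (f(n-2) ways), so f(n) = f(n-1) + f(n-2), with f(1)=1, f(2)=2.
Computing successive values: f(1)=1, f(2)=2, f(3)=3, f(4)=5, f(5)=8, f(6)=13, f(7)=21, f(8)=34, f(9)=55, f(10)=89, f(11)=144, f(12)=233, f(13)=377, f(14)=610, f(15)=987, f(16)=1597, f(17)=2584, f(18)=4181, f(19)=6765, f(20)=10946, f(21)=17711, f(22)=28657, f(23)=46368, f(24)=75025, f(25)=121393, f(26)=196418.

Final answer: 196418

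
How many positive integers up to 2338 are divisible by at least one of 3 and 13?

Multiples of 3: 779. Multiples of 13: 179. Of both (lcm=39): 59.
By inclusion-exclusion: 779 + 179 - 59.

Final answer: 899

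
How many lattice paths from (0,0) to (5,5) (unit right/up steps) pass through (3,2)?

Paths (0,0)->(3,2): C(5,2) = 10.
Paths (3,2)->(5,5): C(5,3) = 10.
By multiplication principle: 10 x 10.

Final answer: 100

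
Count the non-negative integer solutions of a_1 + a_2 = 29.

Stars and bars with 29 stars and 1 bars:
C(29+2-1, 2-1) = C(30,1).

Final answer: C(30,1) = 30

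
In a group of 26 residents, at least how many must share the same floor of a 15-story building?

There are 15 possible values for floor of a 15-story building. With 26 residents and 15 categories, by pigeonhole: ceiling(26/15).

Final answer: 2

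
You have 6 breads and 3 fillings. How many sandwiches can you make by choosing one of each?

By the multiplication principle: 6 x 3.

Final answer: 18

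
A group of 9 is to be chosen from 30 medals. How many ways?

C(30,9) = 30!/(9! x 21!).

Final answer: \binom{30}{9} = 14307150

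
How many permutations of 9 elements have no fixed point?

Use the recurrence D(n) = (n-1)(D(n-1) + D(n-2)) with D(0)=1, D(1)=0.
D(2) = 1 x (0 + 1) = 1
D(3) = 2 x (1 + 0) = 2
D(4) = 3 x (2 + 1) = 9
D(5) = 4 x (9 + 2) = 44
D(6) = 5 x (44 + 9) = 265
D(7) = 6 x (265 + 44) = 1854
D(8) = 7 x (1854 + 265) = 14833
D(9) = 8 x (D(8) + D(7)) = 8 x (14833 + 1854)

Final answer: D(9) = 133496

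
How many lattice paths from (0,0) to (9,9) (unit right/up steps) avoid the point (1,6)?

Total paths to (9,9): C(18,9) = 48620.
Paths through (1,6): C(7,6) x C(11,3) = 1155.
Avoiding (1,6): 48620 - 1155.

Final answer: 47465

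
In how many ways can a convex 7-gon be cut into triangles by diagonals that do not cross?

This is a standard Catalan-number count: the answer is C_n. Here n = 7 - 2 = 5.
C_n = C(2n,n) - C(2n,n+1), so C_{5} = C(10,5) - C(10,6) = 252 - 210.

Final answer: C_{5} = 42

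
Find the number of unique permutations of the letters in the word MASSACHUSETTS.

Letters (A:2, C:1, E:1, H:1, M:1, S:4, T:2, U:1). Total letters: 13.
Permutations = 13!/(4! x 2! x 2!).

Final answer: 64864800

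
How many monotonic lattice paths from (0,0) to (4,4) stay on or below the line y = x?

Total monotonic paths to (4,4): C(8,4) = 70.
A path is bad iff it touches y = x + 1; reflecting its initial segment maps bad paths bijectively onto all paths to (3,5), of which there are C(8,5) = 56.
Valid Dyck paths: 70 - 56.
(Check: C(8,4) - C(8,5) = C(8,4)/5, the Catalan number C_{4}.)

Final answer: C_{4} = 14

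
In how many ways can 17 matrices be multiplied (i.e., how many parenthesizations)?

The structures are counted by the Catalan number C_n. Here n = 17 - 1 = 16.
C_n = (2n)!/(n!(n+1)!), so C_{16} = 32!/(16! x 17!) = C(32,16)/17 = 601080390/17.

Final answer: C_{16} = 35357670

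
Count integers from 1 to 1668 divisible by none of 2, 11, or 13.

|div by 2|=834, |div by 11|=151, |div by 13|=128.
|div by 2&11|=75, |div by 2&13|=64, |div by 11&13|=11, |div by all|=5.
By inclusion-exclusion, divisible by at least one: 834+151+128-75-64-11+5 = 968.
Not divisible by any: 1668 - 968.

Final answer: 700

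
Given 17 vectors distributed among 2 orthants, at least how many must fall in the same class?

By pigeonhole with 17 objects and 2 categories: ceiling(17/2).

Final answer: 9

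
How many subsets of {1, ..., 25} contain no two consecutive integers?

Condition on whether n belongs to the subset: if not, any valid subset of {1, ..., n-1} works (a(n-1)); if so, n-1 is excluded and the rest is a valid subset of {1, ..., n-2} (a(n-2)). Hence a(n) = a(n-1) + a(n-2), a(1)=2, a(2)=3.
Computing successive values: a(1)=2, a(2)=3, a(3)=5, a(4)=8, a(5)=13, a(6)=21, a(7)=34, a(8)=55, a(9)=89, a(10)=144, a(11)=233, a(12)=377, a(13)=610, a(14)=987, a(15)=1597, a(16)=2584, a(17)=4181, a(18)=6765, a(19)=10946, a(20)=17711, a(21)=28657, a(22)=46368, a(23)=75025, a(24)=121393, a(25)=196418.

Final answer: 196418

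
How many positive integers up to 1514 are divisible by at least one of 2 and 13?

Multiples of 2: 757. Multiples of 13: 116. Of both (lcm=26): 58.
By inclusion-exclusion: 757 + 116 - 58.

Final answer: 815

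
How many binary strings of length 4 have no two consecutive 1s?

Let a(n) count valid strings. If the last bit is 0 the prefix is any valid string of length n-1; if it is 1 the string must end in 01 with a valid prefix of length n-2. So a(n) = a(n-1) + a(n-2), a(1)=2, a(2)=3.
Building up term by term: a(1)=2, a(2)=3, a(3)=5, a(4)=8.

Final answer: 8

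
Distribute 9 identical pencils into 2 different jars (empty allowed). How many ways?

Stars and bars: C(n+k-1, k-1) = C(10,1).

Final answer: C(10,1) = 10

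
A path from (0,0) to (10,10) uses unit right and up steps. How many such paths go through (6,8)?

Paths (0,0)->(6,8): C(14,8) = 3003.
Paths (6,8)->(10,10): C(6,2) = 15.
By multiplication principle: 3003 x 15.

Final answer: 45045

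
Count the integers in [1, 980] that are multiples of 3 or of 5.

Multiples of 3: 326. Multiples of 5: 196. Of both (lcm=15): 65.
By inclusion-exclusion: 326 + 196 - 65.

Final answer: 457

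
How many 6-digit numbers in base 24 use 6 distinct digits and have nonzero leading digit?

The leading digit has 23 choices (anything but zero); the next has 23 (anything but the first), then 22, and so on, one fewer each time.
Total: 23 x 23 x 22 x 21 x 20 x 19.

Final answer: 92871240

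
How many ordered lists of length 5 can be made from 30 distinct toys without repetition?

P(30,5) = 30!/(30-5)! = 30!/25!.

Final answer: P(30,5) = 17100720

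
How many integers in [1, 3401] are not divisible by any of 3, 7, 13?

|div by 3|=1133, |div by 7|=485, |div by 13|=261.
|div by 3&7|=161, |div by 3&13|=87, |div by 7&13|=37, |div by all|=12.
By inclusion-exclusion, divisible by at least one: 1133+485+261-161-87-37+12 = 1606.
Not divisible by any: 3401 - 1606.

Final answer: 1795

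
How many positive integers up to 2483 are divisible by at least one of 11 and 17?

Multiples of 11: 225. Multiples of 17: 146. Of both (lcm=187): 13.
By inclusion-exclusion: 225 + 146 - 13.

Final answer: 358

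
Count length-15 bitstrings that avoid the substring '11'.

Let a(n) count valid strings. If the last bit is 0 the prefix is any valid string of length n-1; if it is 1 the string must end in 01 with a valid prefix of length n-2. So a(n) = a(n-1) + a(n-2), a(1)=2, a(2)=3.
Iterating the recurrence: a(1)=2, a(2)=3, a(3)=5, a(4)=8, a(5)=13, a(6)=21, a(7)=34, a(8)=55, a(9)=89, a(10)=144, a(11)=233, a(12)=377, a(13)=610, a(14)=987, a(15)=1597.

Final answer: 1597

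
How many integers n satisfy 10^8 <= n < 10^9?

The leading digit cannot be 0 (9 options); the other 8 digits can be anything (10 options each).
Total: 9 x 10^8.

Final answer: 900000000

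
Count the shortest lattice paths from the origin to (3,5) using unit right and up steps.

Each path has 3 right steps and 5 up steps in some order (8 steps total).
Choose which 5 of the 8 steps are up: C(8,5).

Final answer: C(8,5) = 56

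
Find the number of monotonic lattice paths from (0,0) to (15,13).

Each path has 15 right steps and 13 up steps in some order (28 steps total).
Choose which 13 of the 28 steps are up: C(28,13).

Final answer: C(28,13) = 37442160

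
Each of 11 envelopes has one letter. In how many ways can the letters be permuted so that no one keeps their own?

Use the recurrence D(n) = (n-1)(D(n-1) + D(n-2)) with D(0)=1, D(1)=0.
D(2) = 1 x (0 + 1) = 1
D(3) = 2 x (1 + 0) = 2
D(4) = 3 x (2 + 1) = 9
D(5) = 4 x (9 + 2) = 44
D(6) = 5 x (44 + 9) = 265
D(7) = 6 x (265 + 44) = 1854
D(8) = 7 x (1854 + 265) = 14833
D(9) = 8 x (14833 + 1854) = 133496
D(10) = 9 x (133496 + 14833) = 1334961
D(11) = 10 x (D(10) + D(9)) = 10 x (1334961 + 133496)

Final answer: D(11) = 14684570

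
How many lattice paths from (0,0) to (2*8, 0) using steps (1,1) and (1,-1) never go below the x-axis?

Total monotonic paths to (8,8): C(16,8) = 12870.
Reflecting each bad path at its first crossing gives a bijection with paths to (7,9): C(16,9) = 11440.
Valid Dyck paths: 12870 - 11440.
(Check: C(16,8) - C(16,9) = C(16,8)/9, the Catalan number C_{8}.)

Final answer: C_{8} = 1430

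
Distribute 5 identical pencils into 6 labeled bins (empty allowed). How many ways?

Stars and bars: C(n+k-1, k-1) = C(10,5).

Final answer: C(10,5) = 252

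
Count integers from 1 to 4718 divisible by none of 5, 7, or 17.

|div by 5|=943, |div by 7|=674, |div by 17|=277.
|div by 5&7|=134, |div by 5&17|=55, |div by 7&17|=39, |div by all|=7.
By inclusion-exclusion, divisible by at least one: 943+674+277-134-55-39+7 = 1673.
Not divisible by any: 4718 - 1673.

Final answer: 3045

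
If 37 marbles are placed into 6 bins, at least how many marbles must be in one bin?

By the pigeonhole principle: ceiling(37/6).

Final answer: 7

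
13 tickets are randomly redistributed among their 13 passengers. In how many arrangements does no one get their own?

D(n) = (n-1)(D(n-1) + D(n-2)), D(0)=1, D(1)=0.
D(2) = 1 x (0 + 1) = 1
D(3) = 2 x (1 + 0) = 2
D(4) = 3 x (2 + 1) = 9
D(5) = 4 x (9 + 2) = 44
D(6) = 5 x (44 + 9) = 265
D(7) = 6 x (265 + 44) = 1854
D(8) = 7 x (1854 + 265) = 14833
D(9) = 8 x (14833 + 1854) = 133496
D(10) = 9 x (133496 + 14833) = 1334961
D(11) = 10 x (1334961 + 133496) = 14684570
D(12) = 11 x (14684570 + 1334961) = 176214841
D(13) = 12 x (D(12) + D(11)) = 12 x (176214841 + 14684570)

Final answer: D(13) = 2290792932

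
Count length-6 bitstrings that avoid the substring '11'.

A valid string ends in 0 (append to any length-(n-1) valid string) or in 01 (append to any length-(n-2) valid string), so a(n) = a(n-1) + a(n-2) with a(1)=2, a(2)=3.
Building up term by term: a(1)=2, a(2)=3, a(3)=5, a(4)=8, a(5)=13, a(6)=21.

Final answer: 21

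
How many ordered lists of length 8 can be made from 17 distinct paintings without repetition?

P(17,8) = 17!/(17-8)! = 17!/9!.

Final answer: P(17,8) = 980179200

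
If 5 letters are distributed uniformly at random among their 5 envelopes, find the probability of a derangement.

Use the recurrence D(n) = (n-1)(D(n-1) + D(n-2)) with D(0)=1, D(1)=0.
Building up: D(2)=1, D(3)=2, D(4)=9, D(5)=44.
Total arrangements: 5! = 120.
Probability = D(5)/5! = 11/30.

Final answer: D(5)/5! = 44/120 = 0.366667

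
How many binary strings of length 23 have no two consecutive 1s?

Classify by the final bit: ...0 gives a(n-1) strings, ...01 gives a(n-2) strings. Thus a(n) = a(n-1) + a(n-2) with a(1)=2, a(2)=3.
Iterating the recurrence: a(1)=2, a(2)=3, a(3)=5, a(4)=8, a(5)=13, a(6)=21, a(7)=34, a(8)=55, a(9)=89, a(10)=144, a(11)=233, a(12)=377, a(13)=610, a(14)=987, a(15)=1597, a(16)=2584, a(17)=4181, a(18)=6765, a(19)=10946, a(20)=17711, a(21)=28657, a(22)=46368, a(23)=75025.

Final answer: 75025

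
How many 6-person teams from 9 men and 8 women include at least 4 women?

Sum over valid woman counts:
C(8,4)C(9,2) = 2520
C(8,5)C(9,1) = 504
C(8,6)C(9,0) = 28
Total: 2520 + 504 + 28.

Final answer: 3052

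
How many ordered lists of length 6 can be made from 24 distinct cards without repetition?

P(24,6) = 24!/(24-6)! = 24!/18!.

Final answer: P(24,6) = 96909120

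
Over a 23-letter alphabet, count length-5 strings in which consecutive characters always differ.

Let g(n) count such strings. g(1) = 23, and each valid string of length n-1 extends in 22 ways (any symbol but the last), so g(n) = 22 g(n-1).
Total: g(5) = 23 x 22^4.

Final answer: 23 x 22^{4} = 5387888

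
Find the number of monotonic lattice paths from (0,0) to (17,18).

Each path has 17 right steps and 18 up steps in some order (35 steps total).
Choose which 18 of the 35 steps are up: C(35,18).

Final answer: C(35,18) = 4537567650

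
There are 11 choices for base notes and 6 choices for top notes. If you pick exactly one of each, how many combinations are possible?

By the multiplication principle: 11 x 6.

Final answer: 66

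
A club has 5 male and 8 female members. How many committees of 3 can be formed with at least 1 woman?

Sum over valid woman counts:
C(8,1)C(5,2) = 80
C(8,2)C(5,1) = 140
C(8,3)C(5,0) = 56
Total: 80 + 140 + 56.

Final answer: 276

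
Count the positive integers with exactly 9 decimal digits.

The leading digit cannot be 0 (9 options); the other 8 digits can be anything (10 options each).
Total: 9 x 10^8.

Final answer: 900000000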